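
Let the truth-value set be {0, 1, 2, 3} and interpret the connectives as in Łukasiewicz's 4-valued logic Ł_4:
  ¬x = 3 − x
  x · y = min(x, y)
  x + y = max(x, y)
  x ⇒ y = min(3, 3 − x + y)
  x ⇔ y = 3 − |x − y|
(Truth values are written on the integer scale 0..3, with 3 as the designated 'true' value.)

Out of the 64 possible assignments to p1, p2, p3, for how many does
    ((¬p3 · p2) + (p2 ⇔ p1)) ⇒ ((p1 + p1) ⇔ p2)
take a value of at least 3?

value 3: 56 assignments (counts)
value 2: 5 assignments
value 1: 2 assignments
value 0: 1 assignment
So 56 of the 64 assignments meet the threshold.

56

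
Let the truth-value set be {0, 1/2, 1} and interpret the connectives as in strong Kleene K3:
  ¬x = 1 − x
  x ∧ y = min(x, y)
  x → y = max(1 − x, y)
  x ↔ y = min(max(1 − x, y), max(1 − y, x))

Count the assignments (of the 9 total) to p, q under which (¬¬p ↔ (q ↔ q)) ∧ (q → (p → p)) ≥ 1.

p = 0, q = 0 ↦ 0  <
p = 0, q = 1/2 ↦ 1/2  <
p = 0, q = 1 ↦ 0  <
p = 1/2, q = 0 ↦ 1/2  <
p = 1/2, q = 1/2 ↦ 1/2  <
p = 1/2, q = 1 ↦ 1/2  <
p = 1, q = 0 ↦ 1  ≥
p = 1, q = 1/2 ↦ 1/2  <
p = 1, q = 1 ↦ 1  ≥
So 2 of the 9 assignments meet the threshold.

2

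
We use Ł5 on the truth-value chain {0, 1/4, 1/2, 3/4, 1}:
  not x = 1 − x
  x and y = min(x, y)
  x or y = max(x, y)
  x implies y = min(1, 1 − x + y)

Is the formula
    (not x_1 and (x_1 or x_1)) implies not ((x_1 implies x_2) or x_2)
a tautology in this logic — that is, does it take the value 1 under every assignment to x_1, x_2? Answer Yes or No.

No

Counterexample: take x_1 = 1/4, x_2 = 1/4.
not x_1 = not 1/4 = 3/4
x_1 or x_1 = 1/4 or 1/4 = 1/4
not x_1 and (x_1 or x_1) = 3/4 and 1/4 = 1/4
x_1 implies x_2 = 1/4 implies 1/4 = 1
(x_1 implies x_2) or x_2 = 1 or 1/4 = 1
not ((x_1 implies x_2) or x_2) = not 1 = 0
(not x_1 and (x_1 or x_1)) implies not ((x_1 implies x_2) or x_2) = 1/4 implies 0 = 3/4
This gives 3/4 ≠ 1.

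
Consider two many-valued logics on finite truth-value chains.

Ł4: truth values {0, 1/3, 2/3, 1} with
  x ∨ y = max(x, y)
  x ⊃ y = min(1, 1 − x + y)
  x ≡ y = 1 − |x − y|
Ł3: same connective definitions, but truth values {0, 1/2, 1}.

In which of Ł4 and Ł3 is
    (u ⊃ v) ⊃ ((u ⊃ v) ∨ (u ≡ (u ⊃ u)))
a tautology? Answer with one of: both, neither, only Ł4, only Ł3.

both

In Ł4: every assignment gives 1 — tautology.
In Ł3: every assignment gives 1 — tautology.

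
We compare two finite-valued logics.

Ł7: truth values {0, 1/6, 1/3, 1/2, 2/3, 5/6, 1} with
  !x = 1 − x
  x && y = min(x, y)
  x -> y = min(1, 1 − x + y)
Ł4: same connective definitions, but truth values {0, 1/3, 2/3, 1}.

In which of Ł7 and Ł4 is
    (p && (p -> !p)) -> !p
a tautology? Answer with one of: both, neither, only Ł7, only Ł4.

neither

In Ł7: at p = 2/3 the value is 2/3 — not a tautology.
In Ł4: at p = 2/3 the value is 2/3 — not a tautology.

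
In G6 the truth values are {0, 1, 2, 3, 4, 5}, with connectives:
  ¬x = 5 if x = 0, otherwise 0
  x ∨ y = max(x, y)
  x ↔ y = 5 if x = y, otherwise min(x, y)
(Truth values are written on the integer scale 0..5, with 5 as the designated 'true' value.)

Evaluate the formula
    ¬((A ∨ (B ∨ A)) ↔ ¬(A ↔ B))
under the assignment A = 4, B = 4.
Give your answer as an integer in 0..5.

5

B ∨ A = 4 ∨ 4 = 4
A ∨ (B ∨ A) = 4 ∨ 4 = 4
A ↔ B = 4 ↔ 4 = 5
¬(A ↔ B) = ¬5 = 0
(A ∨ (B ∨ A)) ↔ ¬(A ↔ B) = 4 ↔ 0 = 0
¬((A ∨ (B ∨ A)) ↔ ¬(A ↔ B)) = ¬0 = 5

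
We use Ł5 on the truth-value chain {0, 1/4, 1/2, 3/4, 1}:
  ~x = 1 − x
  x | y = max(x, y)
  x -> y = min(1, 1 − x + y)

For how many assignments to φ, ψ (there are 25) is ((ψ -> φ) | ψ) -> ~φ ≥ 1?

value 1: 7 assignments (counts)
value 3/4: 4 assignments
value 1/2: 4 assignments
value 1/4: 5 assignments
value 0: 5 assignments
So 7 of the 25 assignments meet the threshold.

7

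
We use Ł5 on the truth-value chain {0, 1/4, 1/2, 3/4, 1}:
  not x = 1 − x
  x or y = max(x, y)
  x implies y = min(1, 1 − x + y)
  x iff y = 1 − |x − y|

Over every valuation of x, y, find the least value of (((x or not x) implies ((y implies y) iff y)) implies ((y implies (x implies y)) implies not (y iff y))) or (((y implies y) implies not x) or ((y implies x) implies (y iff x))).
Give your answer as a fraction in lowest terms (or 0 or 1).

Take x = 1/2, y = 0:
not x = not 1/2 = 1/2
x or not x = 1/2 or 1/2 = 1/2
y implies y = 0 implies 0 = 1
(y implies y) iff y = 1 iff 0 = 0
(x or not x) implies ((y implies y) iff y) = 1/2 implies 0 = 1/2
x implies y = 1/2 implies 0 = 1/2
y implies (x implies y) = 0 implies 1/2 = 1
y iff y = 0 iff 0 = 1
not (y iff y) = not 1 = 0
(y implies (x implies y)) implies not (y iff y) = 1 implies 0 = 0
((x or not x) implies ((y implies y) iff y)) implies ((y implies (x implies y)) implies not (y iff y)) = 1/2 implies 0 = 1/2
y implies y = 0 implies 0 = 1
not x = not 1/2 = 1/2
(y implies y) implies not x = 1 implies 1/2 = 1/2
y implies x = 0 implies 1/2 = 1
y iff x = 0 iff 1/2 = 1/2
(y implies x) implies (y iff x) = 1 implies 1/2 = 1/2
((y implies y) implies not x) or ((y implies x) implies (y iff x)) = 1/2 or 1/2 = 1/2
(((x or not x) implies ((y implies y) iff y)) implies ((y implies (x implies y)) implies not (y iff y))) or (((y implies y) implies not x) or ((y implies x) implies (y iff x))) = 1/2 or 1/2 = 1/2
No assignment yields a value below 1/2, so this is the minimum.

1/2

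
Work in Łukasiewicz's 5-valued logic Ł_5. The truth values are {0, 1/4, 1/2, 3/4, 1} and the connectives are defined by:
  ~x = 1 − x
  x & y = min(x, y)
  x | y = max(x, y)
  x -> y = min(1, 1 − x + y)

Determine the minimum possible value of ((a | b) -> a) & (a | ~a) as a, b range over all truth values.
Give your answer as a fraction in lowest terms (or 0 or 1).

Take a = 0, b = 1:
a | b = 0 | 1 = 1
(a | b) -> a = 1 -> 0 = 0
~a = ~0 = 1
a | ~a = 0 | 1 = 1
((a | b) -> a) & (a | ~a) = 0 & 1 = 0
No assignment yields a value below 0, so this is the minimum.

0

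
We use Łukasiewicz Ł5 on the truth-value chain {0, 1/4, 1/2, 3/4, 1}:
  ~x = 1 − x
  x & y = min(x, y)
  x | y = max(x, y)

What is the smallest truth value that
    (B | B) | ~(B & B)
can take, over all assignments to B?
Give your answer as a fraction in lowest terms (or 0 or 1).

Take B = 1/2:
B | B = 1/2 | 1/2 = 1/2
B & B = 1/2 & 1/2 = 1/2
~(B & B) = ~1/2 = 1/2
(B | B) | ~(B & B) = 1/2 | 1/2 = 1/2
No assignment yields a value below 1/2, so this is the minimum.

1/2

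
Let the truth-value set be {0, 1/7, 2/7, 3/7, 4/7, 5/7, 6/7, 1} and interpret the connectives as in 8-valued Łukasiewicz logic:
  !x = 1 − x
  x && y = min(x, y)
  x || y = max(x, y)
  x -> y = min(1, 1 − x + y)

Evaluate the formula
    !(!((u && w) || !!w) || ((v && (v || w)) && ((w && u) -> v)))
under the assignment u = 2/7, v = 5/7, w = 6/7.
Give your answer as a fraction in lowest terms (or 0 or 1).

2/7

u && w = 2/7 && 6/7 = 2/7
!w = !6/7 = 1/7
!!w = !1/7 = 6/7
(u && w) || !!w = 2/7 || 6/7 = 6/7
!((u && w) || !!w) = !6/7 = 1/7
v || w = 5/7 || 6/7 = 6/7
v && (v || w) = 5/7 && 6/7 = 5/7
w && u = 6/7 && 2/7 = 2/7
(w && u) -> v = 2/7 -> 5/7 = 1
(v && (v || w)) && ((w && u) -> v) = 5/7 && 1 = 5/7
!((u && w) || !!w) || ((v && (v || w)) && ((w && u) -> v)) = 1/7 || 5/7 = 5/7
!(!((u && w) || !!w) || ((v && (v || w)) && ((w && u) -> v))) = !5/7 = 2/7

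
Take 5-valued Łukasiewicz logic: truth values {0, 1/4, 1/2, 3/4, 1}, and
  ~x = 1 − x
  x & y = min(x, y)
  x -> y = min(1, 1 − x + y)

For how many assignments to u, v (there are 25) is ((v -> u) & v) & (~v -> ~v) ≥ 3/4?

value 1: 1 assignment (counts)
value 3/4: 4 assignments (counts)
value 1/2: 7 assignments
value 1/4: 7 assignments
value 0: 6 assignments
So 5 of the 25 assignments meet the threshold.

5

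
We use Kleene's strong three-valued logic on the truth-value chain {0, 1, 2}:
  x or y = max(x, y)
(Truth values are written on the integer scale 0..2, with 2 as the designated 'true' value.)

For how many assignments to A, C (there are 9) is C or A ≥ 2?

A = 0, C = 0 ↦ 0  <
A = 0, C = 1 ↦ 1  <
A = 0, C = 2 ↦ 2  ≥
A = 1, C = 0 ↦ 1  <
A = 1, C = 1 ↦ 1  <
A = 1, C = 2 ↦ 2  ≥
A = 2, C = 0 ↦ 2  ≥
A = 2, C = 1 ↦ 2  ≥
A = 2, C = 2 ↦ 2  ≥
So 5 of the 9 assignments meet the threshold.

5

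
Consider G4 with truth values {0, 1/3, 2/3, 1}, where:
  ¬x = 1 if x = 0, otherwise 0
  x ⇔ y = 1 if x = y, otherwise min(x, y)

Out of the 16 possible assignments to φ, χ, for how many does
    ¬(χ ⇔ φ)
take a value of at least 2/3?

6

φ = 0, χ = 0 ↦ 0  <
φ = 0, χ = 1/3 ↦ 1  ≥
φ = 0, χ = 2/3 ↦ 1  ≥
φ = 0, χ = 1 ↦ 1  ≥
φ = 1/3, χ = 0 ↦ 1  ≥
φ = 1/3, χ = 1/3 ↦ 0  <
φ = 1/3, χ = 2/3 ↦ 0  <
φ = 1/3, χ = 1 ↦ 0  <
φ = 2/3, χ = 0 ↦ 1  ≥
φ = 2/3, χ = 1/3 ↦ 0  <
φ = 2/3, χ = 2/3 ↦ 0  <
φ = 2/3, χ = 1 ↦ 0  <
φ = 1, χ = 0 ↦ 1  ≥
φ = 1, χ = 1/3 ↦ 0  <
φ = 1, χ = 2/3 ↦ 0  <
φ = 1, χ = 1 ↦ 0  <
So 6 of the 16 assignments meet the threshold.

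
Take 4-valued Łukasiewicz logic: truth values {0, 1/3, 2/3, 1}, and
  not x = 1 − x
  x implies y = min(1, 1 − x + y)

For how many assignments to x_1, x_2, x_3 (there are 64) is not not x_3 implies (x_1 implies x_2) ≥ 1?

value 1: 54 assignments (counts)
value 2/3: 6 assignments
value 1/3: 3 assignments
value 0: 1 assignment
So 54 of the 64 assignments meet the threshold.

54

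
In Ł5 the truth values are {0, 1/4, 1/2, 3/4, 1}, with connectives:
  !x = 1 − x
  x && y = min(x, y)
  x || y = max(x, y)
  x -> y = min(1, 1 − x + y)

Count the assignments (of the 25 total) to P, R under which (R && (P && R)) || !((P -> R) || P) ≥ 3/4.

4

value 1: 1 assignment (counts)
value 3/4: 3 assignments (counts)
value 1/2: 6 assignments
value 1/4: 9 assignments
value 0: 6 assignments
So 4 of the 25 assignments meet the threshold.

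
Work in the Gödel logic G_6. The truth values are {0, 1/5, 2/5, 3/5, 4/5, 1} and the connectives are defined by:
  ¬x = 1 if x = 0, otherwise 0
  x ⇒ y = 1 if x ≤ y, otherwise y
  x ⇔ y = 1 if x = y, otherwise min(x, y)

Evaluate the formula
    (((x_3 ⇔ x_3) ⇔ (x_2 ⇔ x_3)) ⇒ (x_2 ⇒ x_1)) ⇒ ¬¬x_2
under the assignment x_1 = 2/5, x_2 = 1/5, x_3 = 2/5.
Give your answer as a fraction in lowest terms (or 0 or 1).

x_3 ⇔ x_3 = 2/5 ⇔ 2/5 = 1
x_2 ⇔ x_3 = 1/5 ⇔ 2/5 = 1/5
(x_3 ⇔ x_3) ⇔ (x_2 ⇔ x_3) = 1 ⇔ 1/5 = 1/5
x_2 ⇒ x_1 = 1/5 ⇒ 2/5 = 1
((x_3 ⇔ x_3) ⇔ (x_2 ⇔ x_3)) ⇒ (x_2 ⇒ x_1) = 1/5 ⇒ 1 = 1
¬x_2 = ¬1/5 = 0
¬¬x_2 = ¬0 = 1
(((x_3 ⇔ x_3) ⇔ (x_2 ⇔ x_3)) ⇒ (x_2 ⇒ x_1)) ⇒ ¬¬x_2 = 1 ⇒ 1 = 1

1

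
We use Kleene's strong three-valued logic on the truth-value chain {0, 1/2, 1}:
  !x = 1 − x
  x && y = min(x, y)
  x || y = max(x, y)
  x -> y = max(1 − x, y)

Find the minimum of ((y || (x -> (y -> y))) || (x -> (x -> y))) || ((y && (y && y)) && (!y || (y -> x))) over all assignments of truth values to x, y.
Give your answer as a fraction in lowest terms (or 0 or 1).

1/2

Take x = 1/2, y = 1/2:
y -> y = 1/2 -> 1/2 = 1/2
x -> (y -> y) = 1/2 -> 1/2 = 1/2
y || (x -> (y -> y)) = 1/2 || 1/2 = 1/2
x -> y = 1/2 -> 1/2 = 1/2
x -> (x -> y) = 1/2 -> 1/2 = 1/2
(y || (x -> (y -> y))) || (x -> (x -> y)) = 1/2 || 1/2 = 1/2
y && y = 1/2 && 1/2 = 1/2
y && (y && y) = 1/2 && 1/2 = 1/2
!y = !1/2 = 1/2
y -> x = 1/2 -> 1/2 = 1/2
!y || (y -> x) = 1/2 || 1/2 = 1/2
(y && (y && y)) && (!y || (y -> x)) = 1/2 && 1/2 = 1/2
((y || (x -> (y -> y))) || (x -> (x -> y))) || ((y && (y && y)) && (!y || (y -> x))) = 1/2 || 1/2 = 1/2
No assignment yields a value below 1/2, so this is the minimum.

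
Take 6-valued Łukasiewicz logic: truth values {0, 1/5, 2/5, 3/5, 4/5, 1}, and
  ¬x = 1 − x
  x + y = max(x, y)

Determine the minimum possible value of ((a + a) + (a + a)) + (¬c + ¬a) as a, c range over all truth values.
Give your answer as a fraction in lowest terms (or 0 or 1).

Take a = 2/5, c = 2/5:
a + a = 2/5 + 2/5 = 2/5
a + a = 2/5 + 2/5 = 2/5
(a + a) + (a + a) = 2/5 + 2/5 = 2/5
¬c = ¬2/5 = 3/5
¬a = ¬2/5 = 3/5
¬c + ¬a = 3/5 + 3/5 = 3/5
((a + a) + (a + a)) + (¬c + ¬a) = 2/5 + 3/5 = 3/5
No assignment yields a value below 3/5, so this is the minimum.

3/5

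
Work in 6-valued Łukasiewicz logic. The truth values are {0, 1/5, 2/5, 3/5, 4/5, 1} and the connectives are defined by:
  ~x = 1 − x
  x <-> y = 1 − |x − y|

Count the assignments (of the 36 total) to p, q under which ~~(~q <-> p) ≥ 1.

value 1: 6 assignments (counts)
value 4/5: 10 assignments
value 3/5: 8 assignments
value 2/5: 6 assignments
value 1/5: 4 assignments
value 0: 2 assignments
So 6 of the 36 assignments meet the threshold.

6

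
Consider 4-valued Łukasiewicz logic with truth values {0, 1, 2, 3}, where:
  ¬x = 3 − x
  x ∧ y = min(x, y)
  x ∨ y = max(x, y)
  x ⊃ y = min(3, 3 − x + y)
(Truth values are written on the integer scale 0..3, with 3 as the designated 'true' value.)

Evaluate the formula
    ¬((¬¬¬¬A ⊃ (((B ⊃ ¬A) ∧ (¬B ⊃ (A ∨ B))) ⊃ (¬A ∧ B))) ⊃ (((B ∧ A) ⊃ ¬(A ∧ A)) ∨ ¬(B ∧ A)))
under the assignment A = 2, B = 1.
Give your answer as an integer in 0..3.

0

¬A = ¬2 = 1
¬¬A = ¬1 = 2
¬¬¬A = ¬2 = 1
¬¬¬¬A = ¬1 = 2
¬A = ¬2 = 1
B ⊃ ¬A = 1 ⊃ 1 = 3
¬B = ¬1 = 2
A ∨ B = 2 ∨ 1 = 2
¬B ⊃ (A ∨ B) = 2 ⊃ 2 = 3
(B ⊃ ¬A) ∧ (¬B ⊃ (A ∨ B)) = 3 ∧ 3 = 3
¬A = ¬2 = 1
¬A ∧ B = 1 ∧ 1 = 1
((B ⊃ ¬A) ∧ (¬B ⊃ (A ∨ B))) ⊃ (¬A ∧ B) = 3 ⊃ 1 = 1
¬¬¬¬A ⊃ (((B ⊃ ¬A) ∧ (¬B ⊃ (A ∨ B))) ⊃ (¬A ∧ B)) = 2 ⊃ 1 = 2
B ∧ A = 1 ∧ 2 = 1
A ∧ A = 2 ∧ 2 = 2
¬(A ∧ A) = ¬2 = 1
(B ∧ A) ⊃ ¬(A ∧ A) = 1 ⊃ 1 = 3
B ∧ A = 1 ∧ 2 = 1
¬(B ∧ A) = ¬1 = 2
((B ∧ A) ⊃ ¬(A ∧ A)) ∨ ¬(B ∧ A) = 3 ∨ 2 = 3
(¬¬¬¬A ⊃ (((B ⊃ ¬A) ∧ (¬B ⊃ (A ∨ B))) ⊃ (¬A ∧ B))) ⊃ (((B ∧ A) ⊃ ¬(A ∧ A)) ∨ ¬(B ∧ A)) = 2 ⊃ 3 = 3
¬((¬¬¬¬A ⊃ (((B ⊃ ¬A) ∧ (¬B ⊃ (A ∨ B))) ⊃ (¬A ∧ B))) ⊃ (((B ∧ A) ⊃ ¬(A ∧ A)) ∨ ¬(B ∧ A))) = ¬3 = 0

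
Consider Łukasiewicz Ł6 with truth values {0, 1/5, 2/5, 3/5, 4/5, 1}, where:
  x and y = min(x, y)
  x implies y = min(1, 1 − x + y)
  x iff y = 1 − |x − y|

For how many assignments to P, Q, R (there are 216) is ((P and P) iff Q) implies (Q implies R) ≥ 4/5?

value 1: 174 assignments (counts)
value 4/5: 19 assignments (counts)
value 3/5: 12 assignments
value 2/5: 7 assignments
value 1/5: 3 assignments
value 0: 1 assignment
So 193 of the 216 assignments meet the threshold.

193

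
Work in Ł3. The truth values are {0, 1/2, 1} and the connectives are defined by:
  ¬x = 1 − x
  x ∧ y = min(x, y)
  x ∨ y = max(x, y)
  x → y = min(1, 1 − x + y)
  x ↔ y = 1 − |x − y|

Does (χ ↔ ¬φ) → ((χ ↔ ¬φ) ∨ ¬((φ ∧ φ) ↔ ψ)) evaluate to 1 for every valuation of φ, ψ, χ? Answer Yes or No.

Yes

At φ = 1/2, ψ = 0, χ = 1/2, for instance:
¬φ = ¬1/2 = 1/2
χ ↔ ¬φ = 1/2 ↔ 1/2 = 1
φ ∧ φ = 1/2 ∧ 1/2 = 1/2
(φ ∧ φ) ↔ ψ = 1/2 ↔ 0 = 1/2
¬((φ ∧ φ) ↔ ψ) = ¬1/2 = 1/2
(χ ↔ ¬φ) ∨ ¬((φ ∧ φ) ↔ ψ) = 1 ∨ 1/2 = 1
(χ ↔ ¬φ) → ((χ ↔ ¬φ) ∨ ¬((φ ∧ φ) ↔ ψ)) = 1 → 1 = 1
and checking the remaining 26 assignments likewise gives ≥ 1 in every case.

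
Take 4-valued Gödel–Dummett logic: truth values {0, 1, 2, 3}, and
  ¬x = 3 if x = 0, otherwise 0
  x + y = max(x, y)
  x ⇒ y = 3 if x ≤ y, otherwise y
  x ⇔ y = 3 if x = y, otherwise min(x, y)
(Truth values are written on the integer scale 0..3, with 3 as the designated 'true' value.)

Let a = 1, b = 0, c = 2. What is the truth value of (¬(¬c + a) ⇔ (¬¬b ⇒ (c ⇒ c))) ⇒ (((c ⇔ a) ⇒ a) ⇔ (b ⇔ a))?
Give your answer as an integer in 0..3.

3

¬c = ¬2 = 0
¬c + a = 0 + 1 = 1
¬(¬c + a) = ¬1 = 0
¬b = ¬0 = 3
¬¬b = ¬3 = 0
c ⇒ c = 2 ⇒ 2 = 3
¬¬b ⇒ (c ⇒ c) = 0 ⇒ 3 = 3
¬(¬c + a) ⇔ (¬¬b ⇒ (c ⇒ c)) = 0 ⇔ 3 = 0
c ⇔ a = 2 ⇔ 1 = 1
(c ⇔ a) ⇒ a = 1 ⇒ 1 = 3
b ⇔ a = 0 ⇔ 1 = 0
((c ⇔ a) ⇒ a) ⇔ (b ⇔ a) = 3 ⇔ 0 = 0
(¬(¬c + a) ⇔ (¬¬b ⇒ (c ⇒ c))) ⇒ (((c ⇔ a) ⇒ a) ⇔ (b ⇔ a)) = 0 ⇒ 0 = 3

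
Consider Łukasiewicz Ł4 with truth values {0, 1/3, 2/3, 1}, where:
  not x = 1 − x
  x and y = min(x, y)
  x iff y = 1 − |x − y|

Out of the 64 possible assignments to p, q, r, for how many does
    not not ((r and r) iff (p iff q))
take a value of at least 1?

value 1: 16 assignments (counts)
value 2/3: 26 assignments
value 1/3: 16 assignments
value 0: 6 assignments
So 16 of the 64 assignments meet the threshold.

16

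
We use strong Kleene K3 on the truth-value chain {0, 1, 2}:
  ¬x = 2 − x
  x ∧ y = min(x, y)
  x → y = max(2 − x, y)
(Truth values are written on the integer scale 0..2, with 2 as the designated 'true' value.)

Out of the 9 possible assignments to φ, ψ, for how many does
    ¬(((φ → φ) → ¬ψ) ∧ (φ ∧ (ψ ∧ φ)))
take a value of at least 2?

φ = 0, ψ = 0 ↦ 2  ≥
φ = 0, ψ = 1 ↦ 2  ≥
φ = 0, ψ = 2 ↦ 2  ≥
φ = 1, ψ = 0 ↦ 2  ≥
φ = 1, ψ = 1 ↦ 1  <
φ = 1, ψ = 2 ↦ 1  <
φ = 2, ψ = 0 ↦ 2  ≥
φ = 2, ψ = 1 ↦ 1  <
φ = 2, ψ = 2 ↦ 2  ≥
So 6 of the 9 assignments meet the threshold.

6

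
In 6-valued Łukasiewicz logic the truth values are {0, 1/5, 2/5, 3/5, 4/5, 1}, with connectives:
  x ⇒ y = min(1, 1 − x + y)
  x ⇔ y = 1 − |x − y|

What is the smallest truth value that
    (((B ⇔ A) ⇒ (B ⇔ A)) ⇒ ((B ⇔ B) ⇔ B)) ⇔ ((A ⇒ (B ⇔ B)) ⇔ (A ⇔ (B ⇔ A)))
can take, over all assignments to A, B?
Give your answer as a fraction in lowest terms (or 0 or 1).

1/5

Take A = 2/5, B = 0:
B ⇔ A = 0 ⇔ 2/5 = 3/5
B ⇔ A = 0 ⇔ 2/5 = 3/5
(B ⇔ A) ⇒ (B ⇔ A) = 3/5 ⇒ 3/5 = 1
B ⇔ B = 0 ⇔ 0 = 1
(B ⇔ B) ⇔ B = 1 ⇔ 0 = 0
((B ⇔ A) ⇒ (B ⇔ A)) ⇒ ((B ⇔ B) ⇔ B) = 1 ⇒ 0 = 0
B ⇔ B = 0 ⇔ 0 = 1
A ⇒ (B ⇔ B) = 2/5 ⇒ 1 = 1
B ⇔ A = 0 ⇔ 2/5 = 3/5
A ⇔ (B ⇔ A) = 2/5 ⇔ 3/5 = 4/5
(A ⇒ (B ⇔ B)) ⇔ (A ⇔ (B ⇔ A)) = 1 ⇔ 4/5 = 4/5
(((B ⇔ A) ⇒ (B ⇔ A)) ⇒ ((B ⇔ B) ⇔ B)) ⇔ ((A ⇒ (B ⇔ B)) ⇔ (A ⇔ (B ⇔ A))) = 0 ⇔ 4/5 = 1/5
No assignment yields a value below 1/5, so this is the minimum.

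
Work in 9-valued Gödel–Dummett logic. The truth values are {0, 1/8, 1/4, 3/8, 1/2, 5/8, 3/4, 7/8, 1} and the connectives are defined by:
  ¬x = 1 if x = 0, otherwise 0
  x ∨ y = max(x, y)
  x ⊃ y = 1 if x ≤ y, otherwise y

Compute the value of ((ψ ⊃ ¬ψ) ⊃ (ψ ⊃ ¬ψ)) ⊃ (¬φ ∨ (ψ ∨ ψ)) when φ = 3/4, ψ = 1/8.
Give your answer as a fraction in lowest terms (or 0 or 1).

¬ψ = ¬1/8 = 0
ψ ⊃ ¬ψ = 1/8 ⊃ 0 = 0
¬ψ = ¬1/8 = 0
ψ ⊃ ¬ψ = 1/8 ⊃ 0 = 0
(ψ ⊃ ¬ψ) ⊃ (ψ ⊃ ¬ψ) = 0 ⊃ 0 = 1
¬φ = ¬3/4 = 0
ψ ∨ ψ = 1/8 ∨ 1/8 = 1/8
¬φ ∨ (ψ ∨ ψ) = 0 ∨ 1/8 = 1/8
((ψ ⊃ ¬ψ) ⊃ (ψ ⊃ ¬ψ)) ⊃ (¬φ ∨ (ψ ∨ ψ)) = 1 ⊃ 1/8 = 1/8

1/8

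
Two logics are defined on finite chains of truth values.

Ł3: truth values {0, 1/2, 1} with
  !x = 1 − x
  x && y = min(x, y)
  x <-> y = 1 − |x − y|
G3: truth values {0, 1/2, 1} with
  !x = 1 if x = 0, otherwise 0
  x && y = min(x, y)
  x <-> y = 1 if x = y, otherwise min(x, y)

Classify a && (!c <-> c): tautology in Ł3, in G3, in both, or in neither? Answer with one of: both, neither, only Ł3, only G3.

neither

In Ł3: at a = 0, c = 0 the value is 0 — not a tautology.
In G3: at a = 0, c = 0 the value is 0 — not a tautology.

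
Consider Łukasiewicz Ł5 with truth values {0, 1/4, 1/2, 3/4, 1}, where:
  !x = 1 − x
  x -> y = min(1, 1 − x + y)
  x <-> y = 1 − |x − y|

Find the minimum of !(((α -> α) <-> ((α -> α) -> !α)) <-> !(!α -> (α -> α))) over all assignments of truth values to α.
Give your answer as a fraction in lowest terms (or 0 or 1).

Take α = 1:
α -> α = 1 -> 1 = 1
α -> α = 1 -> 1 = 1
!α = !1 = 0
(α -> α) -> !α = 1 -> 0 = 0
(α -> α) <-> ((α -> α) -> !α) = 1 <-> 0 = 0
!α = !1 = 0
α -> α = 1 -> 1 = 1
!α -> (α -> α) = 0 -> 1 = 1
!(!α -> (α -> α)) = !1 = 0
((α -> α) <-> ((α -> α) -> !α)) <-> !(!α -> (α -> α)) = 0 <-> 0 = 1
!(((α -> α) <-> ((α -> α) -> !α)) <-> !(!α -> (α -> α))) = !1 = 0
No assignment yields a value below 0, so this is the minimum.

0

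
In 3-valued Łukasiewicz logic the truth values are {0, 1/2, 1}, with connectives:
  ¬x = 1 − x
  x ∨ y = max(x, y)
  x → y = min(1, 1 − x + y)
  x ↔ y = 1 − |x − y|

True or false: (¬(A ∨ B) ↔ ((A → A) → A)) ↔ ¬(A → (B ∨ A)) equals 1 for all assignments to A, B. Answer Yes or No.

No

Counterexample: take A = 0, B = 1/2.
A ∨ B = 0 ∨ 1/2 = 1/2
¬(A ∨ B) = ¬1/2 = 1/2
A → A = 0 → 0 = 1
(A → A) → A = 1 → 0 = 0
¬(A ∨ B) ↔ ((A → A) → A) = 1/2 ↔ 0 = 1/2
B ∨ A = 1/2 ∨ 0 = 1/2
A → (B ∨ A) = 0 → 1/2 = 1
¬(A → (B ∨ A)) = ¬1 = 0
(¬(A ∨ B) ↔ ((A → A) → A)) ↔ ¬(A → (B ∨ A)) = 1/2 ↔ 0 = 1/2
This gives 1/2 ≠ 1.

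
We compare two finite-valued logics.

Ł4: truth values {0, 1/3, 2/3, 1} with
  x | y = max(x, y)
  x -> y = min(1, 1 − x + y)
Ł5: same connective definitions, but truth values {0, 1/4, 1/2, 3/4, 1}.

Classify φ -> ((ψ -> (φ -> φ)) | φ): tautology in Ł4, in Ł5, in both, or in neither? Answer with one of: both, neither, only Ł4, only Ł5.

In Ł4: every assignment gives 1 — tautology.
In Ł5: every assignment gives 1 — tautology.

both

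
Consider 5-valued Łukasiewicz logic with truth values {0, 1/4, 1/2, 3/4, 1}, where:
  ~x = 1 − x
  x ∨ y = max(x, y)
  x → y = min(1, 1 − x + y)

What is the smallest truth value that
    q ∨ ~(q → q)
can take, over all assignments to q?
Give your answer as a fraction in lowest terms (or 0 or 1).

0

Take q = 0:
q → q = 0 → 0 = 1
~(q → q) = ~1 = 0
q ∨ ~(q → q) = 0 ∨ 0 = 0
No assignment yields a value below 0, so this is the minimum.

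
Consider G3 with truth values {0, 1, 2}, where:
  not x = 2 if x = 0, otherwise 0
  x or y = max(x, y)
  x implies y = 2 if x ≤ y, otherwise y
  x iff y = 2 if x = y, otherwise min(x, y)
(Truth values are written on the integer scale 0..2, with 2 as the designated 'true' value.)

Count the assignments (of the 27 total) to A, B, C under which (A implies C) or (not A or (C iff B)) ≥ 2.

21

value 2: 21 assignments (counts)
value 1: 2 assignments
value 0: 4 assignments
So 21 of the 27 assignments meet the threshold.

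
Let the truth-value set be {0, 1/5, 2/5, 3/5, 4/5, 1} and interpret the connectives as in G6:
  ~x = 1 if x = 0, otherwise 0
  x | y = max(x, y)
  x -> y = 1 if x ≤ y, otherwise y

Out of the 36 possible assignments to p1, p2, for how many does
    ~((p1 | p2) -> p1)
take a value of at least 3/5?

value 1: 5 assignments (counts)
value 0: 31 assignments
So 5 of the 36 assignments meet the threshold.

5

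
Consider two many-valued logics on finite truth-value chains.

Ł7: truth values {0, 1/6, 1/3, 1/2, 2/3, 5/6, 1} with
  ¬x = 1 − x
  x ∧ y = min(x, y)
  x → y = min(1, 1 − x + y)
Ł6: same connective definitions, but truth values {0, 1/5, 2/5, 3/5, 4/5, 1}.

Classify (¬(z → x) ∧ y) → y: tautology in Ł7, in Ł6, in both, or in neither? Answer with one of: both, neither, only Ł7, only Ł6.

In Ł7: every assignment gives 1 — tautology.
In Ł6: every assignment gives 1 — tautology.

both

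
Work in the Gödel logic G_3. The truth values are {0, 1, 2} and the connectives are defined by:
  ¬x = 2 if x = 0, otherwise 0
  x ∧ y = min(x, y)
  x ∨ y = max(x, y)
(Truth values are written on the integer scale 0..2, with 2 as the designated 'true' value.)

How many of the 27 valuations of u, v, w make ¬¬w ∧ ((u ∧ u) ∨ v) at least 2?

value 2: 10 assignments (counts)
value 1: 6 assignments
value 0: 11 assignments
So 10 of the 27 assignments meet the threshold.

10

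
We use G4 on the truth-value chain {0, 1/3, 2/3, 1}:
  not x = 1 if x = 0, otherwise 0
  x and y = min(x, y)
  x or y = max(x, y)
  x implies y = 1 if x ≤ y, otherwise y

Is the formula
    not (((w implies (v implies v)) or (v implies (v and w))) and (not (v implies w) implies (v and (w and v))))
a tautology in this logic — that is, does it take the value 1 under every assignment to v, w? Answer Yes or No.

Counterexample: take v = 0, w = 0.
v implies v = 0 implies 0 = 1
w implies (v implies v) = 0 implies 1 = 1
v and w = 0 and 0 = 0
v implies (v and w) = 0 implies 0 = 1
(w implies (v implies v)) or (v implies (v and w)) = 1 or 1 = 1
v implies w = 0 implies 0 = 1
not (v implies w) = not 1 = 0
w and v = 0 and 0 = 0
v and (w and v) = 0 and 0 = 0
not (v implies w) implies (v and (w and v)) = 0 implies 0 = 1
((w implies (v implies v)) or (v implies (v and w))) and (not (v implies w) implies (v and (w and v))) = 1 and 1 = 1
not (((w implies (v implies v)) or (v implies (v and w))) and (not (v implies w) implies (v and (w and v)))) = not 1 = 0
This gives 0 ≠ 1.

No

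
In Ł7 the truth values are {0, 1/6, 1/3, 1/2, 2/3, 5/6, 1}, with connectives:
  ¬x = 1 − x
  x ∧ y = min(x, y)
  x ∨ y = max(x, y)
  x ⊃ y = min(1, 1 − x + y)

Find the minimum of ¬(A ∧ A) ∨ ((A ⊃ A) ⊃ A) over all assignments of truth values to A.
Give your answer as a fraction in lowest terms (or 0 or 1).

1/2

Take A = 1/2:
A ∧ A = 1/2 ∧ 1/2 = 1/2
¬(A ∧ A) = ¬1/2 = 1/2
A ⊃ A = 1/2 ⊃ 1/2 = 1
(A ⊃ A) ⊃ A = 1 ⊃ 1/2 = 1/2
¬(A ∧ A) ∨ ((A ⊃ A) ⊃ A) = 1/2 ∨ 1/2 = 1/2
No assignment yields a value below 1/2, so this is the minimum.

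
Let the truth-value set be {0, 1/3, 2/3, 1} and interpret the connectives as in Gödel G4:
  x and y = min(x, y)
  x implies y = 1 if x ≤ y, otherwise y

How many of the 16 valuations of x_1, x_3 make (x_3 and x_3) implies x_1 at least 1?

x_1 = 0, x_3 = 0 ↦ 1  ≥
x_1 = 0, x_3 = 1/3 ↦ 0  <
x_1 = 0, x_3 = 2/3 ↦ 0  <
x_1 = 0, x_3 = 1 ↦ 0  <
x_1 = 1/3, x_3 = 0 ↦ 1  ≥
x_1 = 1/3, x_3 = 1/3 ↦ 1  ≥
x_1 = 1/3, x_3 = 2/3 ↦ 1/3  <
x_1 = 1/3, x_3 = 1 ↦ 1/3  <
x_1 = 2/3, x_3 = 0 ↦ 1  ≥
x_1 = 2/3, x_3 = 1/3 ↦ 1  ≥
x_1 = 2/3, x_3 = 2/3 ↦ 1  ≥
x_1 = 2/3, x_3 = 1 ↦ 2/3  <
x_1 = 1, x_3 = 0 ↦ 1  ≥
x_1 = 1, x_3 = 1/3 ↦ 1  ≥
x_1 = 1, x_3 = 2/3 ↦ 1  ≥
x_1 = 1, x_3 = 1 ↦ 1  ≥
So 10 of the 16 assignments meet the threshold.

10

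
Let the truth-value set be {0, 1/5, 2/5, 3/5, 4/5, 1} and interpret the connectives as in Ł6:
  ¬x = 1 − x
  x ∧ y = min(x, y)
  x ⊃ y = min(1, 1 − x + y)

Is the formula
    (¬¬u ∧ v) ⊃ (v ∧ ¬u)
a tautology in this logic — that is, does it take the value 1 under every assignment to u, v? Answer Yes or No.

Counterexample: take u = 3/5, v = 3/5.
¬u = ¬3/5 = 2/5
¬¬u = ¬2/5 = 3/5
¬¬u ∧ v = 3/5 ∧ 3/5 = 3/5
¬u = ¬3/5 = 2/5
v ∧ ¬u = 3/5 ∧ 2/5 = 2/5
(¬¬u ∧ v) ⊃ (v ∧ ¬u) = 3/5 ⊃ 2/5 = 4/5
This gives 4/5 ≠ 1.

No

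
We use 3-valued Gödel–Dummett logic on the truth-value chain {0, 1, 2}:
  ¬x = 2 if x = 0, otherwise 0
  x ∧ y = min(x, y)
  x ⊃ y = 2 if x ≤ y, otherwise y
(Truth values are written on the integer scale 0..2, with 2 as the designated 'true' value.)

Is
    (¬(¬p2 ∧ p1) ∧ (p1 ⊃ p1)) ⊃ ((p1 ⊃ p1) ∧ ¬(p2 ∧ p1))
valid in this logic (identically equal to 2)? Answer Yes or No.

Counterexample: take p1 = 1, p2 = 1.
¬p2 = ¬1 = 0
¬p2 ∧ p1 = 0 ∧ 1 = 0
¬(¬p2 ∧ p1) = ¬0 = 2
p1 ⊃ p1 = 1 ⊃ 1 = 2
¬(¬p2 ∧ p1) ∧ (p1 ⊃ p1) = 2 ∧ 2 = 2
p1 ⊃ p1 = 1 ⊃ 1 = 2
p2 ∧ p1 = 1 ∧ 1 = 1
¬(p2 ∧ p1) = ¬1 = 0
(p1 ⊃ p1) ∧ ¬(p2 ∧ p1) = 2 ∧ 0 = 0
(¬(¬p2 ∧ p1) ∧ (p1 ⊃ p1)) ⊃ ((p1 ⊃ p1) ∧ ¬(p2 ∧ p1)) = 2 ⊃ 0 = 0
This gives 0 ≠ 2.

No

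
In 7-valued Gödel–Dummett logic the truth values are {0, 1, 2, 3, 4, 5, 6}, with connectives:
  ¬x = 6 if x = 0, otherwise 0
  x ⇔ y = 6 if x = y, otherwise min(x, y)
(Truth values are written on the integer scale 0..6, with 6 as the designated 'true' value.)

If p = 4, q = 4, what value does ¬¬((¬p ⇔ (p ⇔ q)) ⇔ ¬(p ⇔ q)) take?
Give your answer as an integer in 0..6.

6

¬p = ¬4 = 0
p ⇔ q = 4 ⇔ 4 = 6
¬p ⇔ (p ⇔ q) = 0 ⇔ 6 = 0
p ⇔ q = 4 ⇔ 4 = 6
¬(p ⇔ q) = ¬6 = 0
(¬p ⇔ (p ⇔ q)) ⇔ ¬(p ⇔ q) = 0 ⇔ 0 = 6
¬((¬p ⇔ (p ⇔ q)) ⇔ ¬(p ⇔ q)) = ¬6 = 0
¬¬((¬p ⇔ (p ⇔ q)) ⇔ ¬(p ⇔ q)) = ¬0 = 6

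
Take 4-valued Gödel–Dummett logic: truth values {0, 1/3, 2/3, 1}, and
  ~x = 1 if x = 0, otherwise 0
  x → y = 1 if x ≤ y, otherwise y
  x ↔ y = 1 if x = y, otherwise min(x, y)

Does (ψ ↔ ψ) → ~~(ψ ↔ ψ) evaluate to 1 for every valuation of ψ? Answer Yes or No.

ψ = 0 ↦ 1
ψ = 1/3 ↦ 1
ψ = 2/3 ↦ 1
ψ = 1 ↦ 1
Every assignment gives a value ≥ 1.

Yes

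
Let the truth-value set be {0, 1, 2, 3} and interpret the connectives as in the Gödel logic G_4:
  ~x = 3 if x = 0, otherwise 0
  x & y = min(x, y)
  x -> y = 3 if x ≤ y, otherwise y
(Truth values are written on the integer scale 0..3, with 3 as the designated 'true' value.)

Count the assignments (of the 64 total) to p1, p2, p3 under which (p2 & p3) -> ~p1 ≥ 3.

37

value 3: 37 assignments (counts)
value 0: 27 assignments
So 37 of the 64 assignments meet the threshold.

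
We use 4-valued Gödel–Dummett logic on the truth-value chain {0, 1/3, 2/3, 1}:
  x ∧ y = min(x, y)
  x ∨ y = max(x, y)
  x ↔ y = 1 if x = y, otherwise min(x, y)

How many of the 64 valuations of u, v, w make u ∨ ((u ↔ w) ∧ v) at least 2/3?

36

value 1: 19 assignments (counts)
value 2/3: 17 assignments (counts)
value 1/3: 15 assignments
value 0: 13 assignments
So 36 of the 64 assignments meet the threshold.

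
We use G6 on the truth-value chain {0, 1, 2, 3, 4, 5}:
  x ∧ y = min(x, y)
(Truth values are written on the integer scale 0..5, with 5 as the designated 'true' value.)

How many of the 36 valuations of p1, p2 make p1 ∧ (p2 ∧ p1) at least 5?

1

value 5: 1 assignment (counts)
value 4: 3 assignments
value 3: 5 assignments
value 2: 7 assignments
value 1: 9 assignments
value 0: 11 assignments
So 1 of the 36 assignments meets the threshold.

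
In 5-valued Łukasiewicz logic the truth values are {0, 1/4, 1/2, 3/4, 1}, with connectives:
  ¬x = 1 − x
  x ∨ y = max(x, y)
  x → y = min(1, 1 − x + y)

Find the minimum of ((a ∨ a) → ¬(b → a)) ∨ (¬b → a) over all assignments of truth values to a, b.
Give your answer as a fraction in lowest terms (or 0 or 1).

Take a = 1/2, b = 0:
a ∨ a = 1/2 ∨ 1/2 = 1/2
b → a = 0 → 1/2 = 1
¬(b → a) = ¬1 = 0
(a ∨ a) → ¬(b → a) = 1/2 → 0 = 1/2
¬b = ¬0 = 1
¬b → a = 1 → 1/2 = 1/2
((a ∨ a) → ¬(b → a)) ∨ (¬b → a) = 1/2 ∨ 1/2 = 1/2
No assignment yields a value below 1/2, so this is the minimum.

1/2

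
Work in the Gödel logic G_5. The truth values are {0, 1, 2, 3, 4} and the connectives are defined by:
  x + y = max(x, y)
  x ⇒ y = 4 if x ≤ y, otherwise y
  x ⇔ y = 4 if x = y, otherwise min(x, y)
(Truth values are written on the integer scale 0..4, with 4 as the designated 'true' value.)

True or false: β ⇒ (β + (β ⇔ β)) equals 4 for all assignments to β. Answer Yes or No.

Yes

β = 0 ↦ 4
β = 1 ↦ 4
β = 2 ↦ 4
β = 3 ↦ 4
β = 4 ↦ 4
Every assignment gives a value ≥ 4.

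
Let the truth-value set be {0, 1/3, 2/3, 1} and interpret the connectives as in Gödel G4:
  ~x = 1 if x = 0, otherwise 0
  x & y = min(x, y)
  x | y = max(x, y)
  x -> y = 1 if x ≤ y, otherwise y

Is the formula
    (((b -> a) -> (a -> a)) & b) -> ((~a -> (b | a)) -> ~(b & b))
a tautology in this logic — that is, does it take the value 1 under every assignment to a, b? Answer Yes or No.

Counterexample: take a = 0, b = 1/3.
b -> a = 1/3 -> 0 = 0
a -> a = 0 -> 0 = 1
(b -> a) -> (a -> a) = 0 -> 1 = 1
((b -> a) -> (a -> a)) & b = 1 & 1/3 = 1/3
~a = ~0 = 1
b | a = 1/3 | 0 = 1/3
~a -> (b | a) = 1 -> 1/3 = 1/3
b & b = 1/3 & 1/3 = 1/3
~(b & b) = ~1/3 = 0
(~a -> (b | a)) -> ~(b & b) = 1/3 -> 0 = 0
(((b -> a) -> (a -> a)) & b) -> ((~a -> (b | a)) -> ~(b & b)) = 1/3 -> 0 = 0
This gives 0 ≠ 1.

No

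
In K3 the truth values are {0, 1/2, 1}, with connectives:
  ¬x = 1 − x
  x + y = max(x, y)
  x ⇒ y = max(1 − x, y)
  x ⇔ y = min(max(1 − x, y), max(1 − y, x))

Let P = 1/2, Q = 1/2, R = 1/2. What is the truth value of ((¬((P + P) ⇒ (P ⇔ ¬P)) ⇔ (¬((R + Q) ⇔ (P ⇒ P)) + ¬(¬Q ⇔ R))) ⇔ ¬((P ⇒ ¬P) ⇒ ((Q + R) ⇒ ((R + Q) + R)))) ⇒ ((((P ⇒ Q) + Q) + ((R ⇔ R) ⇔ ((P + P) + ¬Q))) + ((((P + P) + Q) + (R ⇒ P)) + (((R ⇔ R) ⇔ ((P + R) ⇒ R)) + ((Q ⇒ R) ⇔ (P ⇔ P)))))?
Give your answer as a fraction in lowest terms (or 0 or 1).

1/2

P + P = 1/2 + 1/2 = 1/2
¬P = ¬1/2 = 1/2
P ⇔ ¬P = 1/2 ⇔ 1/2 = 1/2
(P + P) ⇒ (P ⇔ ¬P) = 1/2 ⇒ 1/2 = 1/2
¬((P + P) ⇒ (P ⇔ ¬P)) = ¬1/2 = 1/2
R + Q = 1/2 + 1/2 = 1/2
P ⇒ P = 1/2 ⇒ 1/2 = 1/2
(R + Q) ⇔ (P ⇒ P) = 1/2 ⇔ 1/2 = 1/2
¬((R + Q) ⇔ (P ⇒ P)) = ¬1/2 = 1/2
¬Q = ¬1/2 = 1/2
¬Q ⇔ R = 1/2 ⇔ 1/2 = 1/2
¬(¬Q ⇔ R) = ¬1/2 = 1/2
¬((R + Q) ⇔ (P ⇒ P)) + ¬(¬Q ⇔ R) = 1/2 + 1/2 = 1/2
¬((P + P) ⇒ (P ⇔ ¬P)) ⇔ (¬((R + Q) ⇔ (P ⇒ P)) + ¬(¬Q ⇔ R)) = 1/2 ⇔ 1/2 = 1/2
¬P = ¬1/2 = 1/2
P ⇒ ¬P = 1/2 ⇒ 1/2 = 1/2
Q + R = 1/2 + 1/2 = 1/2
R + Q = 1/2 + 1/2 = 1/2
(R + Q) + R = 1/2 + 1/2 = 1/2
(Q + R) ⇒ ((R + Q) + R) = 1/2 ⇒ 1/2 = 1/2
(P ⇒ ¬P) ⇒ ((Q + R) ⇒ ((R + Q) + R)) = 1/2 ⇒ 1/2 = 1/2
¬((P ⇒ ¬P) ⇒ ((Q + R) ⇒ ((R + Q) + R))) = ¬1/2 = 1/2
(¬((P + P) ⇒ (P ⇔ ¬P)) ⇔ (¬((R + Q) ⇔ (P ⇒ P)) + ¬(¬Q ⇔ R))) ⇔ ¬((P ⇒ ¬P) ⇒ ((Q + R) ⇒ ((R + Q) + R))) = 1/2 ⇔ 1/2 = 1/2
P ⇒ Q = 1/2 ⇒ 1/2 = 1/2
(P ⇒ Q) + Q = 1/2 + 1/2 = 1/2
R ⇔ R = 1/2 ⇔ 1/2 = 1/2
P + P = 1/2 + 1/2 = 1/2
¬Q = ¬1/2 = 1/2
(P + P) + ¬Q = 1/2 + 1/2 = 1/2
(R ⇔ R) ⇔ ((P + P) + ¬Q) = 1/2 ⇔ 1/2 = 1/2
((P ⇒ Q) + Q) + ((R ⇔ R) ⇔ ((P + P) + ¬Q)) = 1/2 + 1/2 = 1/2
P + P = 1/2 + 1/2 = 1/2
(P + P) + Q = 1/2 + 1/2 = 1/2
R ⇒ P = 1/2 ⇒ 1/2 = 1/2
((P + P) + Q) + (R ⇒ P) = 1/2 + 1/2 = 1/2
R ⇔ R = 1/2 ⇔ 1/2 = 1/2
P + R = 1/2 + 1/2 = 1/2
(P + R) ⇒ R = 1/2 ⇒ 1/2 = 1/2
(R ⇔ R) ⇔ ((P + R) ⇒ R) = 1/2 ⇔ 1/2 = 1/2
Q ⇒ R = 1/2 ⇒ 1/2 = 1/2
P ⇔ P = 1/2 ⇔ 1/2 = 1/2
(Q ⇒ R) ⇔ (P ⇔ P) = 1/2 ⇔ 1/2 = 1/2
((R ⇔ R) ⇔ ((P + R) ⇒ R)) + ((Q ⇒ R) ⇔ (P ⇔ P)) = 1/2 + 1/2 = 1/2
(((P + P) + Q) + (R ⇒ P)) + (((R ⇔ R) ⇔ ((P + R) ⇒ R)) + ((Q ⇒ R) ⇔ (P ⇔ P))) = 1/2 + 1/2 = 1/2
(((P ⇒ Q) + Q) + ((R ⇔ R) ⇔ ((P + P) + ¬Q))) + ((((P + P) + Q) + (R ⇒ P)) + (((R ⇔ R) ⇔ ((P + R) ⇒ R)) + ((Q ⇒ R) ⇔ (P ⇔ P)))) = 1/2 + 1/2 = 1/2
((¬((P + P) ⇒ (P ⇔ ¬P)) ⇔ (¬((R + Q) ⇔ (P ⇒ P)) + ¬(¬Q ⇔ R))) ⇔ ¬((P ⇒ ¬P) ⇒ ((Q + R) ⇒ ((R + Q) + R)))) ⇒ ((((P ⇒ Q) + Q) + ((R ⇔ R) ⇔ ((P + P) + ¬Q))) + ((((P + P) + Q) + (R ⇒ P)) + (((R ⇔ R) ⇔ ((P + R) ⇒ R)) + ((Q ⇒ R) ⇔ (P ⇔ P))))) = 1/2 ⇒ 1/2 = 1/2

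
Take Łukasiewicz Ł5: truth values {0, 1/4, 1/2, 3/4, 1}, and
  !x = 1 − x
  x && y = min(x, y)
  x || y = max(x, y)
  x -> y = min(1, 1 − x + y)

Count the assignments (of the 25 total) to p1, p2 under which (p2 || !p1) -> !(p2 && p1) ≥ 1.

18

value 1: 18 assignments (counts)
value 3/4: 2 assignments
value 1/2: 3 assignments
value 1/4: 1 assignment
value 0: 1 assignment
So 18 of the 25 assignments meet the threshold.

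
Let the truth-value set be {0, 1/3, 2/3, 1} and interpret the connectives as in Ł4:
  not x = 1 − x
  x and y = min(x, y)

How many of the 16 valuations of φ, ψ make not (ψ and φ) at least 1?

φ = 0, ψ = 0 ↦ 1  ≥
φ = 0, ψ = 1/3 ↦ 1  ≥
φ = 0, ψ = 2/3 ↦ 1  ≥
φ = 0, ψ = 1 ↦ 1  ≥
φ = 1/3, ψ = 0 ↦ 1  ≥
φ = 1/3, ψ = 1/3 ↦ 2/3  <
φ = 1/3, ψ = 2/3 ↦ 2/3  <
φ = 1/3, ψ = 1 ↦ 2/3  <
φ = 2/3, ψ = 0 ↦ 1  ≥
φ = 2/3, ψ = 1/3 ↦ 2/3  <
φ = 2/3, ψ = 2/3 ↦ 1/3  <
φ = 2/3, ψ = 1 ↦ 1/3  <
φ = 1, ψ = 0 ↦ 1  ≥
φ = 1, ψ = 1/3 ↦ 2/3  <
φ = 1, ψ = 2/3 ↦ 1/3  <
φ = 1, ψ = 1 ↦ 0  <
So 7 of the 16 assignments meet the threshold.

7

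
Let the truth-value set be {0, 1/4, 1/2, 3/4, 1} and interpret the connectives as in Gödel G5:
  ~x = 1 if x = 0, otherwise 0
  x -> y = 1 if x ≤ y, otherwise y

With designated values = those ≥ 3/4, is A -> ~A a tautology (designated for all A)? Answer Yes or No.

No

Counterexample: take A = 1/4.
~A = ~1/4 = 0
A -> ~A = 1/4 -> 0 = 0
This gives 0, which is below 3/4.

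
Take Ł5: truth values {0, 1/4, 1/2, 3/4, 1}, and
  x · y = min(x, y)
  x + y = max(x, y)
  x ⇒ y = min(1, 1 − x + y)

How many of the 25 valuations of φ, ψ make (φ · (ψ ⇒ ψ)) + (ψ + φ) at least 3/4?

value 1: 9 assignments (counts)
value 3/4: 7 assignments (counts)
value 1/2: 5 assignments
value 1/4: 3 assignments
value 0: 1 assignment
So 16 of the 25 assignments meet the threshold.

16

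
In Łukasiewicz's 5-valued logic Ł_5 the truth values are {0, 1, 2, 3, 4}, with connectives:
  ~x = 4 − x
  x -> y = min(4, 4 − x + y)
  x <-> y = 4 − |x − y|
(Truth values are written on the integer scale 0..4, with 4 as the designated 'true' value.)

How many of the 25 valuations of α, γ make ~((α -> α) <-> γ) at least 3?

10

value 4: 5 assignments (counts)
value 3: 5 assignments (counts)
value 2: 5 assignments
value 1: 5 assignments
value 0: 5 assignments
So 10 of the 25 assignments meet the threshold.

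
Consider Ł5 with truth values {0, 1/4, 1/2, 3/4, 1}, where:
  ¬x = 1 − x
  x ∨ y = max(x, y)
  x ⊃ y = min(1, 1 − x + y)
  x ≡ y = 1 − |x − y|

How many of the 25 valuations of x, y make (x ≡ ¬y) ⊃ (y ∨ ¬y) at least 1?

value 1: 20 assignments (counts)
value 3/4: 4 assignments
value 1/2: 1 assignment
So 20 of the 25 assignments meet the threshold.

20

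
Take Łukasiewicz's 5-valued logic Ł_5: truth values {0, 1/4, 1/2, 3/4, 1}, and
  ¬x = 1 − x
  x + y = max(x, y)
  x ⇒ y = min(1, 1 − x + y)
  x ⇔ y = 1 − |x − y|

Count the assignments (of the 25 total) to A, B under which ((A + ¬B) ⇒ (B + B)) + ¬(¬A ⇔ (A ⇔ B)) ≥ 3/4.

value 1: 12 assignments (counts)
value 3/4: 2 assignments (counts)
value 1/2: 5 assignments
value 1/4: 1 assignment
value 0: 5 assignments
So 14 of the 25 assignments meet the threshold.

14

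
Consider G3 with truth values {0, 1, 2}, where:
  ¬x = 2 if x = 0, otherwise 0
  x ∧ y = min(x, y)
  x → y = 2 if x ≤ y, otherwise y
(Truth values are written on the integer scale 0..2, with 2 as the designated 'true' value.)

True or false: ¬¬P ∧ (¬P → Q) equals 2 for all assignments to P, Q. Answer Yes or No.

Counterexample: take P = 0, Q = 0.
¬P = ¬0 = 2
¬¬P = ¬2 = 0
¬P = ¬0 = 2
¬P → Q = 2 → 0 = 0
¬¬P ∧ (¬P → Q) = 0 ∧ 0 = 0
This gives 0 ≠ 2.

No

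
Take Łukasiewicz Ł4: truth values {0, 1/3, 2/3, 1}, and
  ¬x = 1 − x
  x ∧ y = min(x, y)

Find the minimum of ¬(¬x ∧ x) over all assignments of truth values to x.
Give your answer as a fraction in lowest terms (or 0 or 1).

Take x = 1/3:
¬x = ¬1/3 = 2/3
¬x ∧ x = 2/3 ∧ 1/3 = 1/3
¬(¬x ∧ x) = ¬1/3 = 2/3
No assignment yields a value below 2/3, so this is the minimum.

2/3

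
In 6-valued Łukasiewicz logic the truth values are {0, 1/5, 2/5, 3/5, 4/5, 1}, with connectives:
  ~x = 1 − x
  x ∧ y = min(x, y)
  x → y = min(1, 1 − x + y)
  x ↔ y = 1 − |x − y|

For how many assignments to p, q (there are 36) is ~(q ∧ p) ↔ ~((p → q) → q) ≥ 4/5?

16

value 1: 6 assignments (counts)
value 4/5: 10 assignments (counts)
value 3/5: 8 assignments
value 2/5: 6 assignments
value 1/5: 4 assignments
value 0: 2 assignments
So 16 of the 36 assignments meet the threshold.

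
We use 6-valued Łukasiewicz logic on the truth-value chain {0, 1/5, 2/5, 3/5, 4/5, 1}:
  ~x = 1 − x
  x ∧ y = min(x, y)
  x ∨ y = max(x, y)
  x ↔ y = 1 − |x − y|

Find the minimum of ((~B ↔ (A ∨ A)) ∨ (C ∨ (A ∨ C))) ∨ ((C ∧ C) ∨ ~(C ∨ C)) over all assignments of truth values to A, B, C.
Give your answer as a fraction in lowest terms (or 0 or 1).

Take A = 0, B = 0, C = 2/5:
~B = ~0 = 1
A ∨ A = 0 ∨ 0 = 0
~B ↔ (A ∨ A) = 1 ↔ 0 = 0
A ∨ C = 0 ∨ 2/5 = 2/5
C ∨ (A ∨ C) = 2/5 ∨ 2/5 = 2/5
(~B ↔ (A ∨ A)) ∨ (C ∨ (A ∨ C)) = 0 ∨ 2/5 = 2/5
C ∧ C = 2/5 ∧ 2/5 = 2/5
C ∨ C = 2/5 ∨ 2/5 = 2/5
~(C ∨ C) = ~2/5 = 3/5
(C ∧ C) ∨ ~(C ∨ C) = 2/5 ∨ 3/5 = 3/5
((~B ↔ (A ∨ A)) ∨ (C ∨ (A ∨ C))) ∨ ((C ∧ C) ∨ ~(C ∨ C)) = 2/5 ∨ 3/5 = 3/5
No assignment yields a value below 3/5, so this is the minimum.

3/5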